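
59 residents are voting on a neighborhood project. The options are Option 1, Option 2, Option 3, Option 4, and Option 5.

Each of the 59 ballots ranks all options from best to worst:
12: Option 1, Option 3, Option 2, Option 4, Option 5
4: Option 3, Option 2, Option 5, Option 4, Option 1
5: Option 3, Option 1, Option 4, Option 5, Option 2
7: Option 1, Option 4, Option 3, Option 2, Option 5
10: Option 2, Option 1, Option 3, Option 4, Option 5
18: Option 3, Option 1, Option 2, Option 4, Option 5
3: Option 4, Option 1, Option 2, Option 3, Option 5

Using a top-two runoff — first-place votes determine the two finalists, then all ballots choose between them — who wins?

Option 1

Round 1 first-place votes: Option 1 19, Option 2 10, Option 3 27, Option 4 3, Option 5 0. Option 3 and Option 1 advance.
Runoff: Option 3 is ranked above Option 1 on 27 ballots, Option 1 above Option 3 on 32.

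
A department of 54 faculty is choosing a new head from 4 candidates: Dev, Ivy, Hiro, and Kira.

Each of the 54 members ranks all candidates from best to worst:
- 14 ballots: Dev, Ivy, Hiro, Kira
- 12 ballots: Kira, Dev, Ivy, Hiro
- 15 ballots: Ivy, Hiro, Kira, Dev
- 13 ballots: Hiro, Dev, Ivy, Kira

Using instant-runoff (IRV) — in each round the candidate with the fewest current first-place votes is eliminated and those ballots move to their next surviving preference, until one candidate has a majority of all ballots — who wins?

Round 1: Dev 14, Ivy 15, Hiro 13, Kira 12. Kira eliminated.
Round 2: Dev 26, Ivy 15, Hiro 13. Hiro eliminated.
Round 3: Dev 39, Ivy 15. Dev has a majority (≥28).

Dev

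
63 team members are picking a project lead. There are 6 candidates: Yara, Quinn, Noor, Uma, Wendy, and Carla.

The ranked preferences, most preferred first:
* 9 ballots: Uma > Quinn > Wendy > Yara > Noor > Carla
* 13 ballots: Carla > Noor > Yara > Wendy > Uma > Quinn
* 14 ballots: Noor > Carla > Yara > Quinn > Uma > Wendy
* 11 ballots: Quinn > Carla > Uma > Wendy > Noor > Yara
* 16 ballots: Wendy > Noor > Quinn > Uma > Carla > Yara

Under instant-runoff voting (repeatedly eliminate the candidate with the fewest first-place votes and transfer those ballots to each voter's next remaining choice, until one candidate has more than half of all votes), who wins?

Noor

Round 1: Yara 0, Quinn 11, Noor 14, Uma 9, Wendy 16, Carla 13. Yara eliminated.
Round 2: Quinn 11, Noor 14, Uma 9, Wendy 16, Carla 13. Uma eliminated.
Round 3: Quinn 20, Noor 14, Wendy 16, Carla 13. Carla eliminated.
Round 4: Quinn 20, Noor 27, Wendy 16. Wendy eliminated.
Round 5: Quinn 20, Noor 43. Noor has a majority (≥32).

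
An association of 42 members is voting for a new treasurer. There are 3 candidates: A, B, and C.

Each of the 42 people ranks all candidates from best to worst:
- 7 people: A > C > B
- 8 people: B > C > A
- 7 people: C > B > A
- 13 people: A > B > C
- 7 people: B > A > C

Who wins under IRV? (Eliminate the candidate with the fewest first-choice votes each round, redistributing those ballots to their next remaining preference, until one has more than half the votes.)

B

Round 1: A 20, B 15, C 7. C eliminated.
Round 2: A 20, B 22. B has a majority (≥22).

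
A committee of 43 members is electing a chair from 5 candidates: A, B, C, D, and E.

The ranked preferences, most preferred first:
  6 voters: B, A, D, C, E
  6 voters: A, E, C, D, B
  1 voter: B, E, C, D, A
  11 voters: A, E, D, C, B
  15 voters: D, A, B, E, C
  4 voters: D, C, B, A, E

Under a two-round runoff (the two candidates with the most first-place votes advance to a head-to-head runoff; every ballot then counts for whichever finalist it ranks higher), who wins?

A

Round 1 first-place votes: A 17, B 7, C 0, D 19, E 0. D and A advance.
Runoff: D is ranked above A on 20 ballots, A above D on 23.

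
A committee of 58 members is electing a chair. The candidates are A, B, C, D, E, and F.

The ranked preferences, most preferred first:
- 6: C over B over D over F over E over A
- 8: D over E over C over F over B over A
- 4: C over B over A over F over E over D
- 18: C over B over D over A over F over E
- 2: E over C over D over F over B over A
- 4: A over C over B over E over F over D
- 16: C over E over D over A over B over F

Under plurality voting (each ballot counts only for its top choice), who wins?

First-place votes: A 4, B 0, C 44, D 8, E 2, F 0.

C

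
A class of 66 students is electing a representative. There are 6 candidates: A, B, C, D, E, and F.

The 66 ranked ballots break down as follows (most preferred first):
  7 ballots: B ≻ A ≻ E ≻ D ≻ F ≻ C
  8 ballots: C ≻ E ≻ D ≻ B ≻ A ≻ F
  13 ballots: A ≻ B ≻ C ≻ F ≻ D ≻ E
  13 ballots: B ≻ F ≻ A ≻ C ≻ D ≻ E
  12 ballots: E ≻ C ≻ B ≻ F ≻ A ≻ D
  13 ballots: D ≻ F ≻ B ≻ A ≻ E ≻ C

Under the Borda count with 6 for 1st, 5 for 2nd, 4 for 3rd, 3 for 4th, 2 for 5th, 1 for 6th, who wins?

A: 7×5 + 8×2 + 13×6 + 13×4 + 12×2 + 13×3 = 244
B: 7×6 + 8×3 + 13×5 + 13×6 + 12×4 + 13×4 = 309
C: 7×1 + 8×6 + 13×4 + 13×3 + 12×5 + 13×1 = 219
D: 7×3 + 8×4 + 13×2 + 13×2 + 12×1 + 13×6 = 195
E: 7×4 + 8×5 + 13×1 + 13×1 + 12×6 + 13×2 = 192
F: 7×2 + 8×1 + 13×3 + 13×5 + 12×3 + 13×5 = 227

B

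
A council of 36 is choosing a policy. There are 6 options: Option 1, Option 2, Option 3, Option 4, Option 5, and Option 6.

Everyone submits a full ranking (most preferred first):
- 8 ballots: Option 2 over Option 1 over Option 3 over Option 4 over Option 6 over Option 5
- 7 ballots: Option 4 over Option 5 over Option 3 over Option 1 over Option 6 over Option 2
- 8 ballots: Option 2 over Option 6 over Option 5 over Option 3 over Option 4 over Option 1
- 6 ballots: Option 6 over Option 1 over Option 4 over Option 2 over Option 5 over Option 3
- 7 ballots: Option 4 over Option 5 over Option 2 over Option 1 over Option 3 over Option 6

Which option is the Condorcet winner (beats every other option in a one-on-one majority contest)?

Option 4 vs Option 1: 22–14
Option 4 vs Option 2: 20–16
Option 4 vs Option 3: 20–16
Option 4 vs Option 5: 28–8
Option 4 vs Option 6: 22–14
Option 4 beats every other option.

Option 4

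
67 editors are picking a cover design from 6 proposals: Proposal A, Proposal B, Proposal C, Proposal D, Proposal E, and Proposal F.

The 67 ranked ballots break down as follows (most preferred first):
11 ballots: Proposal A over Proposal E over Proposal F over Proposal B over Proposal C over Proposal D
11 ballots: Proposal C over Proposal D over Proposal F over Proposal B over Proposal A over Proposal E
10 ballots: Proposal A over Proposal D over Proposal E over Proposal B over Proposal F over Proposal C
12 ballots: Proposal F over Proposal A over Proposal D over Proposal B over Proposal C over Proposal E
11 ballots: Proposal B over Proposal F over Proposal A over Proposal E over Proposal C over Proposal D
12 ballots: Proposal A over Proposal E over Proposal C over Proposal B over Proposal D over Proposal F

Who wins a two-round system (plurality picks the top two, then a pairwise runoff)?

Round 1 first-place votes: Proposal A 33, Proposal B 11, Proposal C 11, Proposal D 0, Proposal E 0, Proposal F 12. Proposal A and Proposal F advance.
Runoff: Proposal A is ranked above Proposal F on 33 ballots, Proposal F above Proposal A on 34.

Proposal F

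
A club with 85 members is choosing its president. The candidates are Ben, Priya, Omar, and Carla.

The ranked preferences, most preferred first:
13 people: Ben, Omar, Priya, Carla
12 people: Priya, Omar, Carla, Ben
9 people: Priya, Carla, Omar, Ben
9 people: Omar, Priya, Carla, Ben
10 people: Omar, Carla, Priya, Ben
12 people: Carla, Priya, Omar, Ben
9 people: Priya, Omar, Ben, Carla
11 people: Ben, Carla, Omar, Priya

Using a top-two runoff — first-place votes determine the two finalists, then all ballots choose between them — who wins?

Priya

Round 1 first-place votes: Ben 24, Priya 30, Omar 19, Carla 12. Priya and Ben advance.
Runoff: Priya is ranked above Ben on 61 ballots, Ben above Priya on 24.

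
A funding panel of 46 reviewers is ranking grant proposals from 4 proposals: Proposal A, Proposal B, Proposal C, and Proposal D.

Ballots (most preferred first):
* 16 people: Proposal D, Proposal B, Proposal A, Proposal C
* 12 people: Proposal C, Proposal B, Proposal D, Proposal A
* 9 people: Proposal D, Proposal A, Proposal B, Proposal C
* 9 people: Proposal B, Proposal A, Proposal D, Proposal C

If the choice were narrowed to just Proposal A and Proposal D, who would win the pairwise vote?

Proposal D

Proposal A is ranked above Proposal D on 9 ballots; Proposal D above Proposal A on 37.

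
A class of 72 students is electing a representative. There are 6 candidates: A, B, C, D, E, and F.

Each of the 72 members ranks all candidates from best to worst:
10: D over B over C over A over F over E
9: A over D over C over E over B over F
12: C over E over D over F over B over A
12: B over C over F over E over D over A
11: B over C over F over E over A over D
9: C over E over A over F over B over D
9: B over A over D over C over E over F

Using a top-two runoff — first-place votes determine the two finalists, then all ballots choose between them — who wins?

B

Round 1 first-place votes: A 9, B 32, C 21, D 10, E 0, F 0. B and C advance.
Runoff: B is ranked above C on 42 ballots, C above B on 30.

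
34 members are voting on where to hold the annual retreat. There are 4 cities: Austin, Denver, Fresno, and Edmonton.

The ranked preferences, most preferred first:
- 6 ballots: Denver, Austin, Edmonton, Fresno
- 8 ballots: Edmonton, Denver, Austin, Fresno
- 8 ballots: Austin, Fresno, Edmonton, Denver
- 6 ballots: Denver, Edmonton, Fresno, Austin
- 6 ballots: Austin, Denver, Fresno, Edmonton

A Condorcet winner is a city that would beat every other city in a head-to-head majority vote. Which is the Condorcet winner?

Denver vs Austin: 20–14
Denver vs Fresno: 26–8
Denver vs Edmonton: 18–16
Denver beats every other city.

Denver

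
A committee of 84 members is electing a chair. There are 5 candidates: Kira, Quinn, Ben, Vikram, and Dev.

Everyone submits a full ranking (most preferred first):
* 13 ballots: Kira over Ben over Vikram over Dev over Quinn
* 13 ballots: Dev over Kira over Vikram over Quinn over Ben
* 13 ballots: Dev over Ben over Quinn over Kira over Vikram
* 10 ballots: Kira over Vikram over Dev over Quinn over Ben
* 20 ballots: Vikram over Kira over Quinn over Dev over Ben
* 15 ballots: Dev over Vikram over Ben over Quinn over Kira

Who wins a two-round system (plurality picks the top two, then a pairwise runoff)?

Kira

Round 1 first-place votes: Kira 23, Quinn 0, Ben 0, Vikram 20, Dev 41. Dev and Kira advance.
Runoff: Dev is ranked above Kira on 41 ballots, Kira above Dev on 43.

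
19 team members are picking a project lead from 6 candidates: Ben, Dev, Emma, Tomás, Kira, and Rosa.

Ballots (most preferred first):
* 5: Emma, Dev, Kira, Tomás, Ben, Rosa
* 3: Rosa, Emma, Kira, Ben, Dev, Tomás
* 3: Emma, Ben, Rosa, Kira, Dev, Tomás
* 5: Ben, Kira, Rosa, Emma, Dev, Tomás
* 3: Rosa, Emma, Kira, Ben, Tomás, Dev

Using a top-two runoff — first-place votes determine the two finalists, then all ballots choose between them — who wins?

Round 1 first-place votes: Ben 5, Dev 0, Emma 8, Tomás 0, Kira 0, Rosa 6. Emma and Rosa advance.
Runoff: Emma is ranked above Rosa on 8 ballots, Rosa above Emma on 11.

Rosa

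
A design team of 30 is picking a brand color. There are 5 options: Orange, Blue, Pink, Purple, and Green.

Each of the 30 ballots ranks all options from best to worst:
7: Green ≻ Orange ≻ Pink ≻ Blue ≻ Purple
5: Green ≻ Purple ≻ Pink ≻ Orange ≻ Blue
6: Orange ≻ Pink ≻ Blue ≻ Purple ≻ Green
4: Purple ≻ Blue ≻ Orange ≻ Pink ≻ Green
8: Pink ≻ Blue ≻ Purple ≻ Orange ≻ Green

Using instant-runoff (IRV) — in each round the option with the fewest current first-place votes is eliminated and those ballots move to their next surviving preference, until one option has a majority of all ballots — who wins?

Round 1: Orange 6, Blue 0, Pink 8, Purple 4, Green 12. Blue eliminated.
Round 2: Orange 6, Pink 8, Purple 4, Green 12. Purple eliminated.
Round 3: Orange 10, Pink 8, Green 12. Pink eliminated.
Round 4: Orange 18, Green 12. Orange has a majority (≥16).

Orange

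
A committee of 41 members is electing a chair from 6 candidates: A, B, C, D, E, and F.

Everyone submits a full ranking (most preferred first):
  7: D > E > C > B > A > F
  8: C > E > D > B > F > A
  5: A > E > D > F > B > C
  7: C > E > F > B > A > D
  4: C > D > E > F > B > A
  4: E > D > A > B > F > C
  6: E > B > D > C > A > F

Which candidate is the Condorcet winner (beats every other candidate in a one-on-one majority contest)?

E

E vs A: 36–5
E vs B: 41–0
E vs C: 22–19
E vs D: 30–11
E vs F: 41–0
E beats every other candidate.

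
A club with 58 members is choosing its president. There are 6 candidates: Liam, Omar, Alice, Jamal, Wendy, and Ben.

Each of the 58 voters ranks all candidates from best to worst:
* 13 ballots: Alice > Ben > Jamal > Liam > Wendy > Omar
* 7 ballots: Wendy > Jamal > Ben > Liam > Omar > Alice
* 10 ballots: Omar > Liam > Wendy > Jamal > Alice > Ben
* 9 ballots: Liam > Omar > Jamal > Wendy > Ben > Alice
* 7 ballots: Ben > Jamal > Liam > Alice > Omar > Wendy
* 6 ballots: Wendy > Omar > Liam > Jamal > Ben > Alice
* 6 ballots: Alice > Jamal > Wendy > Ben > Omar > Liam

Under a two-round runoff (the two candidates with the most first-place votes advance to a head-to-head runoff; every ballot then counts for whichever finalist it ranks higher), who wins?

Round 1 first-place votes: Liam 9, Omar 10, Alice 19, Jamal 0, Wendy 13, Ben 7. Alice and Wendy advance.
Runoff: Alice is ranked above Wendy on 26 ballots, Wendy above Alice on 32.

Wendy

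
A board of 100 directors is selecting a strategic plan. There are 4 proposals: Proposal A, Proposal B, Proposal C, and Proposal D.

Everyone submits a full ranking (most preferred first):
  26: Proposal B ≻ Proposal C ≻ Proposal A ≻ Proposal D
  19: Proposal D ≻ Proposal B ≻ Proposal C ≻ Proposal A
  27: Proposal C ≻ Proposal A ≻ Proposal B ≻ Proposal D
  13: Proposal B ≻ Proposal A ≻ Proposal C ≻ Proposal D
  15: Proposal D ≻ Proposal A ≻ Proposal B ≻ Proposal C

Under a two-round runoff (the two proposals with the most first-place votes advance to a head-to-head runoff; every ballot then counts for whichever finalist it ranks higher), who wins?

Round 1 first-place votes: Proposal A 0, Proposal B 39, Proposal C 27, Proposal D 34. Proposal B and Proposal D advance.
Runoff: Proposal B is ranked above Proposal D on 66 ballots, Proposal D above Proposal B on 34.

Proposal B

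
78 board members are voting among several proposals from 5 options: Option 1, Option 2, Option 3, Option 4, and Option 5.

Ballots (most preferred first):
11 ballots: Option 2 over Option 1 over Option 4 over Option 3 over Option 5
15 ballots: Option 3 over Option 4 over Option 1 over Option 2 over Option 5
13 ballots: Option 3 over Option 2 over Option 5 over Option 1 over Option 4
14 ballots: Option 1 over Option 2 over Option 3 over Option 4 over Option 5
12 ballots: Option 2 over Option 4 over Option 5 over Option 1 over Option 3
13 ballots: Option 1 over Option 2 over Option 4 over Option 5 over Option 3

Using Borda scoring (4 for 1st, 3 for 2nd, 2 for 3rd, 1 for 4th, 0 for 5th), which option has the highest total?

Option 2

Option 1: 11×3 + 15×2 + 13×1 + 14×4 + 12×1 + 13×4 = 196
Option 2: 11×4 + 15×1 + 13×3 + 14×3 + 12×4 + 13×3 = 227
Option 3: 11×1 + 15×4 + 13×4 + 14×2 + 12×0 + 13×0 = 151
Option 4: 11×2 + 15×3 + 13×0 + 14×1 + 12×3 + 13×2 = 143
Option 5: 11×0 + 15×0 + 13×2 + 14×0 + 12×2 + 13×1 = 63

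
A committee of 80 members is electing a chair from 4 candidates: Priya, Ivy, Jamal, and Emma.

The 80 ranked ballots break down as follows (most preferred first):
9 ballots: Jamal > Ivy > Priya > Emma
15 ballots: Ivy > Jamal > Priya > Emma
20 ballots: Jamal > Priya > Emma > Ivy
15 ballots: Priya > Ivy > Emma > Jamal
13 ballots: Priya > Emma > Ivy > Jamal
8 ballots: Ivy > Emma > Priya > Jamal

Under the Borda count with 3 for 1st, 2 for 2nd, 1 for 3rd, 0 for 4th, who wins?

Priya: 9×1 + 15×1 + 20×2 + 15×3 + 13×3 + 8×1 = 156
Ivy: 9×2 + 15×3 + 20×0 + 15×2 + 13×1 + 8×3 = 130
Jamal: 9×3 + 15×2 + 20×3 + 15×0 + 13×0 + 8×0 = 117
Emma: 9×0 + 15×0 + 20×1 + 15×1 + 13×2 + 8×2 = 77

Priya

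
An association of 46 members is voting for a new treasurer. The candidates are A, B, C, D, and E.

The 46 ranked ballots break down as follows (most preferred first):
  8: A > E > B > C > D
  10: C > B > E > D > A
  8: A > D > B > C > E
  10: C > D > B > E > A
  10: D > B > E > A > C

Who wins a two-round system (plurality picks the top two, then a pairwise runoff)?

Round 1 first-place votes: A 16, B 0, C 20, D 10, E 0. C and A advance.
Runoff: C is ranked above A on 20 ballots, A above C on 26.

A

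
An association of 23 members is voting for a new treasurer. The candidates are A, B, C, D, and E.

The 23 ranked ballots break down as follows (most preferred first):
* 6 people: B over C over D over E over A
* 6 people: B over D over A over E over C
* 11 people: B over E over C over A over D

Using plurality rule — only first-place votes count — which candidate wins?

First-place votes: A 0, B 23, C 0, D 0, E 0.

B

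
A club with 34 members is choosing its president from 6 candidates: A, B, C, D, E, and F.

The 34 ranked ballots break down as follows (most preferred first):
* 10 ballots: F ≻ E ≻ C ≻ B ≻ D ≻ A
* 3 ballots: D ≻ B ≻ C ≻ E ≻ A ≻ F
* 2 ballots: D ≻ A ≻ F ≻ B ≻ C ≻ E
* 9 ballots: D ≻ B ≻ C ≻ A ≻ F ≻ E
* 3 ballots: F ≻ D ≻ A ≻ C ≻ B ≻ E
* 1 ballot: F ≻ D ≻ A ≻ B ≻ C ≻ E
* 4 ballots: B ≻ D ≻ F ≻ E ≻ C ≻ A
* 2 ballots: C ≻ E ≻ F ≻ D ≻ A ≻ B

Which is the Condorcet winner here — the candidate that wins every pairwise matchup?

D vs A: 34–0
D vs B: 20–14
D vs C: 22–12
D vs E: 22–12
D vs F: 18–16
D beats every other candidate.

D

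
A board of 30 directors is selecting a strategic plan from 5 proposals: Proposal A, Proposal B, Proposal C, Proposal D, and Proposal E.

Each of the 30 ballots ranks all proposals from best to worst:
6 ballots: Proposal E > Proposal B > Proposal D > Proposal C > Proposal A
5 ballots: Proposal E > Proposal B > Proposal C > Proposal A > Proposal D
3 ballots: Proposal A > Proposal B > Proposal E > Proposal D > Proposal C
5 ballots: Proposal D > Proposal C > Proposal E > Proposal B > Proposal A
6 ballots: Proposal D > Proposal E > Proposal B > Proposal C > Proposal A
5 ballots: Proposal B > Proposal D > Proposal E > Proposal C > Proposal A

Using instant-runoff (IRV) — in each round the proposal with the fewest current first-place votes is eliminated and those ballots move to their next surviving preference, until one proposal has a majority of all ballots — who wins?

Proposal D

Round 1: Proposal A 3, Proposal B 5, Proposal C 0, Proposal D 11, Proposal E 11. Proposal C eliminated.
Round 2: Proposal A 3, Proposal B 5, Proposal D 11, Proposal E 11. Proposal A eliminated.
Round 3: Proposal B 8, Proposal D 11, Proposal E 11. Proposal B eliminated.
Round 4: Proposal D 16, Proposal E 14. Proposal D has a majority (≥16).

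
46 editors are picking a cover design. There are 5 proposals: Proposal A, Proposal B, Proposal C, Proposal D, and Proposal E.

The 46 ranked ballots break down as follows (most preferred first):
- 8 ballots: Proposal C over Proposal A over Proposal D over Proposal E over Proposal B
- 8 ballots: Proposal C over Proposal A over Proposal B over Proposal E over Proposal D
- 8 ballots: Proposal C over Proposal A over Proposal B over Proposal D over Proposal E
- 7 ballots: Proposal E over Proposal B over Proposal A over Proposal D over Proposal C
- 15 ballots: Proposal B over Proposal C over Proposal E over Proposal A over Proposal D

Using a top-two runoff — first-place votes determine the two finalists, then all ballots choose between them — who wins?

Round 1 first-place votes: Proposal A 0, Proposal B 15, Proposal C 24, Proposal D 0, Proposal E 7. Proposal C and Proposal B advance.
Runoff: Proposal C is ranked above Proposal B on 24 ballots, Proposal B above Proposal C on 22.

Proposal C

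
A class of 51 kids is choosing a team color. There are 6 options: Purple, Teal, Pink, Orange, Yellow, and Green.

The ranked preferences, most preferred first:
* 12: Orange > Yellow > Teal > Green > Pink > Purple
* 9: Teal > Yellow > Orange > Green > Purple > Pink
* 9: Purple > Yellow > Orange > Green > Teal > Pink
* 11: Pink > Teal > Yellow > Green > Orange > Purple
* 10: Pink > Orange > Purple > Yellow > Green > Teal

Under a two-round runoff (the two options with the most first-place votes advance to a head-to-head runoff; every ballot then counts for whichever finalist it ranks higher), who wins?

Round 1 first-place votes: Purple 9, Teal 9, Pink 21, Orange 12, Yellow 0, Green 0. Pink and Orange advance.
Runoff: Pink is ranked above Orange on 21 ballots, Orange above Pink on 30.

Orange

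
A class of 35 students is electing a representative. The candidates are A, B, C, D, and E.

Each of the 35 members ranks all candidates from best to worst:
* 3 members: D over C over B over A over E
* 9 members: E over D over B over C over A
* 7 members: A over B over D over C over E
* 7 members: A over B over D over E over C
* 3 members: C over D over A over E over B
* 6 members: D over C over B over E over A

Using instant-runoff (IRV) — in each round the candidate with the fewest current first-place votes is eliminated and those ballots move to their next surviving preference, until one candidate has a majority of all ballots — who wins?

D

Round 1: A 14, B 0, C 3, D 9, E 9. B eliminated.
Round 2: A 14, C 3, D 9, E 9. C eliminated.
Round 3: A 14, D 12, E 9. E eliminated.
Round 4: A 14, D 21. D has a majority (≥18).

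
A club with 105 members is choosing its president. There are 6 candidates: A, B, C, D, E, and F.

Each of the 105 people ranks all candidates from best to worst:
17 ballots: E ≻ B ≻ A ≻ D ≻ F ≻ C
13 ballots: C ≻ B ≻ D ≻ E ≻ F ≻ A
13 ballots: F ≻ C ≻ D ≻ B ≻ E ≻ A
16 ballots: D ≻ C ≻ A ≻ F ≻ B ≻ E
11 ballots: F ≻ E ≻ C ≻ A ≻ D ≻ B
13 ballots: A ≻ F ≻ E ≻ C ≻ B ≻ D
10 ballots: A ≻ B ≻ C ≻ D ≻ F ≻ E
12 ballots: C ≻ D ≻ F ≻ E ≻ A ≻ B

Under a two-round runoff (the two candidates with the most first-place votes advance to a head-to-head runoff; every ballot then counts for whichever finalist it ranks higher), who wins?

F

Round 1 first-place votes: A 23, B 0, C 25, D 16, E 17, F 24. C and F advance.
Runoff: C is ranked above F on 51 ballots, F above C on 54.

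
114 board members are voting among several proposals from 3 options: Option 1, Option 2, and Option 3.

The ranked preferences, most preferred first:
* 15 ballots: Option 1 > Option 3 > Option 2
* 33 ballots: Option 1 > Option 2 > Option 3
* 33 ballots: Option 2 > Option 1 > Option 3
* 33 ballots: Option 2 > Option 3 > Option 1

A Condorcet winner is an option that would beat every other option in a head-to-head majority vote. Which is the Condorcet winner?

Option 2 vs Option 1: 66–48
Option 2 vs Option 3: 99–15
Option 2 beats every other option.

Option 2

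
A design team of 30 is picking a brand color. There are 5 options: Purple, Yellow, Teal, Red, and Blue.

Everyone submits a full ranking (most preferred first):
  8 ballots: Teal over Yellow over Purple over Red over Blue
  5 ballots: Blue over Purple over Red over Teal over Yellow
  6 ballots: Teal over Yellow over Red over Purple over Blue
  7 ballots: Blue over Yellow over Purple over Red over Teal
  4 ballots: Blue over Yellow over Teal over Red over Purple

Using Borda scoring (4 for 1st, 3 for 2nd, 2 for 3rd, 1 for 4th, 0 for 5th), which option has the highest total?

Purple: 8×2 + 5×3 + 6×1 + 7×2 + 4×0 = 51
Yellow: 8×3 + 5×0 + 6×3 + 7×3 + 4×3 = 75
Teal: 8×4 + 5×1 + 6×4 + 7×0 + 4×2 = 69
Red: 8×1 + 5×2 + 6×2 + 7×1 + 4×1 = 41
Blue: 8×0 + 5×4 + 6×0 + 7×4 + 4×4 = 64

Yellow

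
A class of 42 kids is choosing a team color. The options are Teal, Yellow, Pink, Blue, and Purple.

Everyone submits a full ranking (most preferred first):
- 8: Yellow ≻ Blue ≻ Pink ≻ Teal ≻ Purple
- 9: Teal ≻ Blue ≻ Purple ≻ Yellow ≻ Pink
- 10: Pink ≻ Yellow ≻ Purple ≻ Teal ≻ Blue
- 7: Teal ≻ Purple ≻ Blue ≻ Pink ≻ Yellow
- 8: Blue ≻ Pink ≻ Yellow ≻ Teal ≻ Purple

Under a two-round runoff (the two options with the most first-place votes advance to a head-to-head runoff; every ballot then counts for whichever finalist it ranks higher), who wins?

Round 1 first-place votes: Teal 16, Yellow 8, Pink 10, Blue 8, Purple 0. Teal and Pink advance.
Runoff: Teal is ranked above Pink on 16 ballots, Pink above Teal on 26.

Pink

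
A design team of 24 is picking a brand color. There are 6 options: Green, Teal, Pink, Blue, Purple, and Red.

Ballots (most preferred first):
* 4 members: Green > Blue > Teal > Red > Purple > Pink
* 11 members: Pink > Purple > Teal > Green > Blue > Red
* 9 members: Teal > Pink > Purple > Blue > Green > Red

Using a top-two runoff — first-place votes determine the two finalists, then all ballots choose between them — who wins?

Round 1 first-place votes: Green 4, Teal 9, Pink 11, Blue 0, Purple 0, Red 0. Pink and Teal advance.
Runoff: Pink is ranked above Teal on 11 ballots, Teal above Pink on 13.

Teal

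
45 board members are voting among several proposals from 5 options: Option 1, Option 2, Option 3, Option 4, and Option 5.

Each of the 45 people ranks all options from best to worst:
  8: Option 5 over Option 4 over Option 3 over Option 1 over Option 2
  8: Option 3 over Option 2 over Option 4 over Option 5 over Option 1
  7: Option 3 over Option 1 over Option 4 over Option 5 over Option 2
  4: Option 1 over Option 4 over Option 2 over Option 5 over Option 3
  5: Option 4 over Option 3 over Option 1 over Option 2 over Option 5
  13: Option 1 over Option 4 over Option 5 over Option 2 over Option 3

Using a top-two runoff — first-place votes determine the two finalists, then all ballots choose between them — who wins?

Round 1 first-place votes: Option 1 17, Option 2 0, Option 3 15, Option 4 5, Option 5 8. Option 1 and Option 3 advance.
Runoff: Option 1 is ranked above Option 3 on 17 ballots, Option 3 above Option 1 on 28.

Option 3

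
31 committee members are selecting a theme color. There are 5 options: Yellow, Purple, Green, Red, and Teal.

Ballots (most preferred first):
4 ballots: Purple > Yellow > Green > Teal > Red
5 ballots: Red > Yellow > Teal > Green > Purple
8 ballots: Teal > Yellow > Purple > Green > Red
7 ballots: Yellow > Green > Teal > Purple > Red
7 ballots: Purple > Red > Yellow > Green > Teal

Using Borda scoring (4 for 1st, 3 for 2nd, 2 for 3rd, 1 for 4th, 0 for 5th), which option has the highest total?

Yellow

Yellow: 4×3 + 5×3 + 8×3 + 7×4 + 7×2 = 93
Purple: 4×4 + 5×0 + 8×2 + 7×1 + 7×4 = 67
Green: 4×2 + 5×1 + 8×1 + 7×3 + 7×1 = 49
Red: 4×0 + 5×4 + 8×0 + 7×0 + 7×3 = 41
Teal: 4×1 + 5×2 + 8×4 + 7×2 + 7×0 = 60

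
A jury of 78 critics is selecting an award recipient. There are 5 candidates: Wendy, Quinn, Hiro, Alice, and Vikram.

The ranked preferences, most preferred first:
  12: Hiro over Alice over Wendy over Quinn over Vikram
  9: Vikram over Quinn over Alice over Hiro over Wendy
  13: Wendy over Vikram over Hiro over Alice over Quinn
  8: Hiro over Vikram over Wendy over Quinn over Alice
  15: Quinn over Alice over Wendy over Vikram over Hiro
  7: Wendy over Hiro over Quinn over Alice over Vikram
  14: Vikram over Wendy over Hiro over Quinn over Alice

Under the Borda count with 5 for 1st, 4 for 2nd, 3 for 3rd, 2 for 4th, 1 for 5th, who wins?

Wendy

Wendy: 12×3 + 9×1 + 13×5 + 8×3 + 15×3 + 7×5 + 14×4 = 270
Quinn: 12×2 + 9×4 + 13×1 + 8×2 + 15×5 + 7×3 + 14×2 = 213
Hiro: 12×5 + 9×2 + 13×3 + 8×5 + 15×1 + 7×4 + 14×3 = 242
Alice: 12×4 + 9×3 + 13×2 + 8×1 + 15×4 + 7×2 + 14×1 = 197
Vikram: 12×1 + 9×5 + 13×4 + 8×4 + 15×2 + 7×1 + 14×5 = 248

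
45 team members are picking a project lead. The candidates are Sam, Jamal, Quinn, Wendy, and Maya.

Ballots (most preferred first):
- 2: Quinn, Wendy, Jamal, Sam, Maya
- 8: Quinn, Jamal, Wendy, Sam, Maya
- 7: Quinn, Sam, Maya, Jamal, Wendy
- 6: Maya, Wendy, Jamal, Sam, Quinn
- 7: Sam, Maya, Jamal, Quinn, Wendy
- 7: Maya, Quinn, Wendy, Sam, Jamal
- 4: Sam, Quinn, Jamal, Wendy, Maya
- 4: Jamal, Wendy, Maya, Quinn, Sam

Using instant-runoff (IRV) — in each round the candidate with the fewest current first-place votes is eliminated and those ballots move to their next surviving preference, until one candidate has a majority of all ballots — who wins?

Round 1: Sam 11, Jamal 4, Quinn 17, Wendy 0, Maya 13. Wendy eliminated.
Round 2: Sam 11, Jamal 4, Quinn 17, Maya 13. Jamal eliminated.
Round 3: Sam 11, Quinn 17, Maya 17. Sam eliminated.
Round 4: Quinn 21, Maya 24. Maya has a majority (≥23).

Maya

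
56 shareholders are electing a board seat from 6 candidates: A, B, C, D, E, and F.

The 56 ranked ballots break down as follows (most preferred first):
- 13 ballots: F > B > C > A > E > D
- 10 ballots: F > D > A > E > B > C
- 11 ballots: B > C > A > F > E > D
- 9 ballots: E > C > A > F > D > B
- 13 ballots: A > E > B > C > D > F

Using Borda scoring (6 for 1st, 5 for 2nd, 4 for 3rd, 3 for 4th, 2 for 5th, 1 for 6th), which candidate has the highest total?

A

A: 13×3 + 10×4 + 11×4 + 9×4 + 13×6 = 237
B: 13×5 + 10×2 + 11×6 + 9×1 + 13×4 = 212
C: 13×4 + 10×1 + 11×5 + 9×5 + 13×3 = 201
D: 13×1 + 10×5 + 11×1 + 9×2 + 13×2 = 118
E: 13×2 + 10×3 + 11×2 + 9×6 + 13×5 = 197
F: 13×6 + 10×6 + 11×3 + 9×3 + 13×1 = 211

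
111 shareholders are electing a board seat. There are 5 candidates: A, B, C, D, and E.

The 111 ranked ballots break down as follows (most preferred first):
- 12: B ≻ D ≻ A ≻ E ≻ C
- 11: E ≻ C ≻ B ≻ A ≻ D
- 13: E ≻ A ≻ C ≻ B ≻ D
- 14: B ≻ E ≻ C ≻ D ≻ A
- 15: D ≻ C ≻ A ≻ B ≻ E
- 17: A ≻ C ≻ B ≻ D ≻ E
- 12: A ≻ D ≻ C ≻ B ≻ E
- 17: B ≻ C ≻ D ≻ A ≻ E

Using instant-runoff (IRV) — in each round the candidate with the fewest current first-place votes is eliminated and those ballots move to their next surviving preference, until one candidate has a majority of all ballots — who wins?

Round 1: A 29, B 43, C 0, D 15, E 24. C eliminated.
Round 2: A 29, B 43, D 15, E 24. D eliminated.
Round 3: A 44, B 43, E 24. E eliminated.
Round 4: A 57, B 54. A has a majority (≥56).

A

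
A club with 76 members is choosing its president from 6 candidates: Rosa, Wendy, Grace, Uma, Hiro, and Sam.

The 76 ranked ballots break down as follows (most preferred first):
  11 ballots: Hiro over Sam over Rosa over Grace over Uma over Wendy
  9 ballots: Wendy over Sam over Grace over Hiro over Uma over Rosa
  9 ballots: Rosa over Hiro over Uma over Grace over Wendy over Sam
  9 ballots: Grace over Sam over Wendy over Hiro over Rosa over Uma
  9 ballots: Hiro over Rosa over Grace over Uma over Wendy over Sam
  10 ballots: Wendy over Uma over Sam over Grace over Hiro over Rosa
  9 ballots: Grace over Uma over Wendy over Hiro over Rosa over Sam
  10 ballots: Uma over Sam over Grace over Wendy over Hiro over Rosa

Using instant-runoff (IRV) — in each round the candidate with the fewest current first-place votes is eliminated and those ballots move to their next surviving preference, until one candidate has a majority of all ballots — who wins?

Round 1: Rosa 9, Wendy 19, Grace 18, Uma 10, Hiro 20, Sam 0. Sam eliminated.
Round 2: Rosa 9, Wendy 19, Grace 18, Uma 10, Hiro 20. Rosa eliminated.
Round 3: Wendy 19, Grace 18, Uma 10, Hiro 29. Uma eliminated.
Round 4: Wendy 19, Grace 28, Hiro 29. Wendy eliminated.
Round 5: Grace 47, Hiro 29. Grace has a majority (≥39).

Grace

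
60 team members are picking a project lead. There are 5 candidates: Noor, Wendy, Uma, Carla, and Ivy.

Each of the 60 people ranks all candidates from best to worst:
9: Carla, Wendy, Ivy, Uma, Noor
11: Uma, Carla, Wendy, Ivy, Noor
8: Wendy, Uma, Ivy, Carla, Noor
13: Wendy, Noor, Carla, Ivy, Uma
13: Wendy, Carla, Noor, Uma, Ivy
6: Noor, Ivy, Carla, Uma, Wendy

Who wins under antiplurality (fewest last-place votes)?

Last-place votes: Noor 28, Wendy 6, Uma 13, Carla 0, Ivy 13.

Carla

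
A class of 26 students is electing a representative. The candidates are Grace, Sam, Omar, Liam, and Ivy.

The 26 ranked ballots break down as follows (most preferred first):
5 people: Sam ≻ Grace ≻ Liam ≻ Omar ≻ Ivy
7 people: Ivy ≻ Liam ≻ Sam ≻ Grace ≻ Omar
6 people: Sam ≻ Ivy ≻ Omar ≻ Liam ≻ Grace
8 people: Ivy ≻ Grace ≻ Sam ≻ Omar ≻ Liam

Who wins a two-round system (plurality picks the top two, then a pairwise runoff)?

Ivy

Round 1 first-place votes: Grace 0, Sam 11, Omar 0, Liam 0, Ivy 15. Ivy and Sam advance.
Runoff: Ivy is ranked above Sam on 15 ballots, Sam above Ivy on 11.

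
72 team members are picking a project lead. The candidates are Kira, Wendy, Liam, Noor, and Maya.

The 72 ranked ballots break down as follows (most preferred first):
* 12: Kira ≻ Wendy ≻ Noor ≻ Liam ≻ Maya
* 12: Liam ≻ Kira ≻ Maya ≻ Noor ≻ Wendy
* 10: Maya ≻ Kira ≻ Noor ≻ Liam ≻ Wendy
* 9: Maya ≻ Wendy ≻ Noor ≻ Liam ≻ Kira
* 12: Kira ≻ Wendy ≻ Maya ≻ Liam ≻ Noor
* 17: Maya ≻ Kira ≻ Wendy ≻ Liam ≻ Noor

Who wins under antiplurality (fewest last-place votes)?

Last-place votes: Kira 9, Wendy 22, Liam 0, Noor 29, Maya 12.

Liam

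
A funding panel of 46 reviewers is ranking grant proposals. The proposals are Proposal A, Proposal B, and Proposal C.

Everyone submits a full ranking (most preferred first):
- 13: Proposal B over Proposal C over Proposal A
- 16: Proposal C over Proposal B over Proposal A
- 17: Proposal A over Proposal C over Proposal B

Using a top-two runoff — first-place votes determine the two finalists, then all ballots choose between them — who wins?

Proposal C

Round 1 first-place votes: Proposal A 17, Proposal B 13, Proposal C 16. Proposal A and Proposal C advance.
Runoff: Proposal A is ranked above Proposal C on 17 ballots, Proposal C above Proposal A on 29.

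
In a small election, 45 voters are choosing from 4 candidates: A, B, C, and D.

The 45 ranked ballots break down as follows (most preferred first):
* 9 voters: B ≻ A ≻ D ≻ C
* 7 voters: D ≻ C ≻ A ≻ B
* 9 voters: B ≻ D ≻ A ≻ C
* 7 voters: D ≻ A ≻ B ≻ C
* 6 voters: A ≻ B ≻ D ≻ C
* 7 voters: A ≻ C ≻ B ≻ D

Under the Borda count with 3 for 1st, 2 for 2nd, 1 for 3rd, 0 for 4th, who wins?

A: 9×2 + 7×1 + 9×1 + 7×2 + 6×3 + 7×3 = 87
B: 9×3 + 7×0 + 9×3 + 7×1 + 6×2 + 7×1 = 80
C: 9×0 + 7×2 + 9×0 + 7×0 + 6×0 + 7×2 = 28
D: 9×1 + 7×3 + 9×2 + 7×3 + 6×1 + 7×0 = 75

A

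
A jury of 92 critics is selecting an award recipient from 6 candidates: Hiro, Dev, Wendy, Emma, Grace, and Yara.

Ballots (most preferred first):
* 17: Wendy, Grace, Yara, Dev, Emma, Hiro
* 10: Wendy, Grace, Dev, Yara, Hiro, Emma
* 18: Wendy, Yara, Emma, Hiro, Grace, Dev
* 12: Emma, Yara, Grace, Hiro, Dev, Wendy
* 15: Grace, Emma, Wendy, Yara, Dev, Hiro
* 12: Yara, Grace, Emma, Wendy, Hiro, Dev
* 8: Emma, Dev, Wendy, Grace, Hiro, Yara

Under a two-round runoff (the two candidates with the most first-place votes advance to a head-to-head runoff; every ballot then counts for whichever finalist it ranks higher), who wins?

Round 1 first-place votes: Hiro 0, Dev 0, Wendy 45, Emma 20, Grace 15, Yara 12. Wendy and Emma advance.
Runoff: Wendy is ranked above Emma on 45 ballots, Emma above Wendy on 47.

Emma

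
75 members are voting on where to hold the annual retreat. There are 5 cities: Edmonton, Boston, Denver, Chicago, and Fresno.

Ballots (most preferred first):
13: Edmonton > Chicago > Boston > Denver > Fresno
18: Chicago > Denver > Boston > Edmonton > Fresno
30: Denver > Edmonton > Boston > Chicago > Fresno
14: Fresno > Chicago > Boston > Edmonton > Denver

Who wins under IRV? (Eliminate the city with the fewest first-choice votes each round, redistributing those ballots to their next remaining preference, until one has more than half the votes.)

Chicago

Round 1: Edmonton 13, Boston 0, Denver 30, Chicago 18, Fresno 14. Boston eliminated.
Round 2: Edmonton 13, Denver 30, Chicago 18, Fresno 14. Edmonton eliminated.
Round 3: Denver 30, Chicago 31, Fresno 14. Fresno eliminated.
Round 4: Denver 30, Chicago 45. Chicago has a majority (≥38).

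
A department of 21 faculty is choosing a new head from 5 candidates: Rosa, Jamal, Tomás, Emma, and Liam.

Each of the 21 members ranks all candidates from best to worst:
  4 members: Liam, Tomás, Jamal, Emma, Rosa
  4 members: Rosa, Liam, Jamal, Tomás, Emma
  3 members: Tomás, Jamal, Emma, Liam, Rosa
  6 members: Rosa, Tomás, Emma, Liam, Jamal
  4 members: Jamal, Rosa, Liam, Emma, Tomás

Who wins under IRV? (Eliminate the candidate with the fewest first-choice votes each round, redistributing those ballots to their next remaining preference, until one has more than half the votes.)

Round 1: Rosa 10, Jamal 4, Tomás 3, Emma 0, Liam 4. Emma eliminated.
Round 2: Rosa 10, Jamal 4, Tomás 3, Liam 4. Tomás eliminated.
Round 3: Rosa 10, Jamal 7, Liam 4. Liam eliminated.
Round 4: Rosa 10, Jamal 11. Jamal has a majority (≥11).

Jamal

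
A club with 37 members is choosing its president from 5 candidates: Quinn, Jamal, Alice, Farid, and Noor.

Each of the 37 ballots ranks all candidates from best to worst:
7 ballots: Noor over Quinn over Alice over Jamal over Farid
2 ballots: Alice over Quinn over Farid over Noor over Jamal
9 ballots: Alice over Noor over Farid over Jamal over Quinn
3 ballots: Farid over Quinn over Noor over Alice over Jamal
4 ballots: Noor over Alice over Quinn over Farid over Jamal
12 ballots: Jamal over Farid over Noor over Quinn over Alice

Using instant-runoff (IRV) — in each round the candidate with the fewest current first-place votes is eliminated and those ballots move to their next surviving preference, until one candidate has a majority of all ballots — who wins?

Round 1: Quinn 0, Jamal 12, Alice 11, Farid 3, Noor 11. Quinn eliminated.
Round 2: Jamal 12, Alice 11, Farid 3, Noor 11. Farid eliminated.
Round 3: Jamal 12, Alice 11, Noor 14. Alice eliminated.
Round 4: Jamal 12, Noor 25. Noor has a majority (≥19).

Noor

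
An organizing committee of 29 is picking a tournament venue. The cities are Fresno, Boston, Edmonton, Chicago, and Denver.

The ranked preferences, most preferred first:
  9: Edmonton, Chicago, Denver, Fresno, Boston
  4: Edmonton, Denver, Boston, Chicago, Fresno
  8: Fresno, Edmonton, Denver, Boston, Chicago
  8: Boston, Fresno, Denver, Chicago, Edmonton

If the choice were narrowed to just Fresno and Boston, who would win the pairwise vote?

Fresno is ranked above Boston on 17 ballots; Boston above Fresno on 12.

Fresno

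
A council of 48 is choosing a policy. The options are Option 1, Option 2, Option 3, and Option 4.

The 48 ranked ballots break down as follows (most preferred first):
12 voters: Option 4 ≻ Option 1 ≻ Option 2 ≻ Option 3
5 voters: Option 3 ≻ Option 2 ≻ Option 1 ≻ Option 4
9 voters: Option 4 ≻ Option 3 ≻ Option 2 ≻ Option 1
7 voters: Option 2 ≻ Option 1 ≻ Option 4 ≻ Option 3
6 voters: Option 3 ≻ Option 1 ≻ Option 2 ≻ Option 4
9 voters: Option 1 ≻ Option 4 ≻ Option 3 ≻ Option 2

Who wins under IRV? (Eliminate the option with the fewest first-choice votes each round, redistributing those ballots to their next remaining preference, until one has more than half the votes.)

Option 1

Round 1: Option 1 9, Option 2 7, Option 3 11, Option 4 21. Option 2 eliminated.
Round 2: Option 1 16, Option 3 11, Option 4 21. Option 3 eliminated.
Round 3: Option 1 27, Option 4 21. Option 1 has a majority (≥25).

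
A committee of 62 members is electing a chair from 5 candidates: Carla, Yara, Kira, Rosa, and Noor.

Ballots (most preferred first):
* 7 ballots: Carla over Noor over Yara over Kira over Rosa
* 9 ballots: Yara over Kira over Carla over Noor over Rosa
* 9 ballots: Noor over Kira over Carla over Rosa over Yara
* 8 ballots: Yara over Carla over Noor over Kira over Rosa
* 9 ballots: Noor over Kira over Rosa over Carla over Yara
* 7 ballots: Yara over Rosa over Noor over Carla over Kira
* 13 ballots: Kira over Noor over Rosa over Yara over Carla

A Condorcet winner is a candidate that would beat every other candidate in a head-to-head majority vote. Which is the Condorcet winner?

Noor

Noor vs Carla: 38–24
Noor vs Yara: 38–24
Noor vs Kira: 40–22
Noor vs Rosa: 55–7
Noor beats every other candidate.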